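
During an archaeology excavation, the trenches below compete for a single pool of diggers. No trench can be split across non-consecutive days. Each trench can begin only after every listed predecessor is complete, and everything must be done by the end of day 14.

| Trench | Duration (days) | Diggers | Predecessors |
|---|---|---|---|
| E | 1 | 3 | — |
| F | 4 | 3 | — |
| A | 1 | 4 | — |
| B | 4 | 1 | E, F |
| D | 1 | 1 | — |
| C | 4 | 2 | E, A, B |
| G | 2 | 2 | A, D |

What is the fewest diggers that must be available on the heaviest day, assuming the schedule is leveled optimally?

Early-start (E@1, F@1, A@1, B@5, D@1, C@9, G@2) gives peak 11: d1:11  d2:5  d3:5  d4:3  d5:1  d6:1  d7:1  d8:1  d9:2  d10:2  d11:2  d12:2  d13:0  d14:0.
Shift F→2, A→6, B→7, C→11, G→7.
Schedule E@1, F@2, A@6, B@7, D@1, C@11, G@7: d1:4  d2:3  d3:3  d4:3  d5:3  d6:4  d7:3  d8:3  d9:1  d10:1  d11:2  d12:2  d13:2  d14:2 — peak 4.

4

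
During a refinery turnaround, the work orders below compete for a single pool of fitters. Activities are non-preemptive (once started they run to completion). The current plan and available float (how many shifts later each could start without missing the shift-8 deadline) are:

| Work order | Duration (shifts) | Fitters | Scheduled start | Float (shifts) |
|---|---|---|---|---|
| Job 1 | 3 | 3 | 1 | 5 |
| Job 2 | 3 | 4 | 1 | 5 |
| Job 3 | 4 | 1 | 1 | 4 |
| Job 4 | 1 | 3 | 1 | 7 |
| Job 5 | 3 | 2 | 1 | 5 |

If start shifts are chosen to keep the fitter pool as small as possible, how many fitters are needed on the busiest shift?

Early-start (Job 1@1, Job 2@1, Job 3@1, Job 4@1, Job 5@1) gives peak 13: s1:13  s2:10  s3:10  s4:1  s5:0  s6:0  s7:0  s8:0.
Shift Job 2→4, Job 3→4, Job 4→7.
Schedule Job 1@1, Job 2@4, Job 3@4, Job 4@7, Job 5@1: s1:5  s2:5  s3:5  s4:5  s5:5  s6:5  s7:4  s8:0 — peak 5.
Total fitter-shifts = 34 over 8 shifts ⇒ peak ≥ ⌈34/8⌉ = 5, so 5 is optimal.

5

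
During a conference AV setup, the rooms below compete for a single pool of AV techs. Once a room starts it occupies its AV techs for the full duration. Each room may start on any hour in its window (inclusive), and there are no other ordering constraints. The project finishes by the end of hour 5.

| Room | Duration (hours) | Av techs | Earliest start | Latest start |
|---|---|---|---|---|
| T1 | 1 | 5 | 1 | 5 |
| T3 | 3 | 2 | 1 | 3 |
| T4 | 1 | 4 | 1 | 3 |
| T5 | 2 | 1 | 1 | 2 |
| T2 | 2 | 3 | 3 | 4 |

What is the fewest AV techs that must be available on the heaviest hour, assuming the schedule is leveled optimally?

Early-start (T1@1, T3@1, T4@1, T5@1, T2@3) gives peak 12: h1:12  h2:3  h3:5  h4:3  h5:0.
Shift T3→3, T4→2, T5→2, T2→4.
Schedule T1@1, T3@3, T4@2, T5@2, T2@4: h1:5  h2:5  h3:3  h4:5  h5:5 — peak 5.
Total AV tech-hours = 23 over 5 hours ⇒ peak ≥ ⌈23/5⌉ = 5, so 5 is optimal.

5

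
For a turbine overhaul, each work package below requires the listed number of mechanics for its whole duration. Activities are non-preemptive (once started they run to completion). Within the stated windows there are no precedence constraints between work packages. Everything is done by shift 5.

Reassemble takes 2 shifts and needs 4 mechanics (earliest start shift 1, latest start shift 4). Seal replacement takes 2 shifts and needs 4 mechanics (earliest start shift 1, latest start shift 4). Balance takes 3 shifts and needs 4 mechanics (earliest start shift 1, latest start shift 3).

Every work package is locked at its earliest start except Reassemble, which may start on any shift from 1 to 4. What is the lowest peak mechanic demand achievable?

Reassemble@1: s1:12  s2:12  s3:4  s4:0  s5:0 → peak 12
Reassemble@2: s1:8  s2:12  s3:8  s4:0  s5:0 → peak 12
Reassemble@3: s1:8  s2:8  s3:8  s4:4  s5:0 → peak 8
Reassemble@4: s1:8  s2:8  s3:4  s4:4  s5:4 → peak 8
Best is Reassemble@3, peak 8.

8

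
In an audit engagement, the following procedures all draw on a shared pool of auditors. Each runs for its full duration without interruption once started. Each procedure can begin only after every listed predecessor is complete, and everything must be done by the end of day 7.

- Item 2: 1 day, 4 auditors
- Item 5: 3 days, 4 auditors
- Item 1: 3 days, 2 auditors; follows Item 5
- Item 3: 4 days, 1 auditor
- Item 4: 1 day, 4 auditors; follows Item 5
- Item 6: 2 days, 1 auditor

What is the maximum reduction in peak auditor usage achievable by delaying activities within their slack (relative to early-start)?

4

Early-start peak: d1:10  d2:6  d3:5  d4:7  d5:2  d6:2  d7:0 ⇒ 10.
Leveled (Item 2@1, Item 5@2, Item 1@5, Item 3@1, Item 4@5, Item 6@1): d1:6  d2:6  d3:5  d4:5  d5:6  d6:2  d7:2 ⇒ 6.
Reduction 10 − 6 = 4.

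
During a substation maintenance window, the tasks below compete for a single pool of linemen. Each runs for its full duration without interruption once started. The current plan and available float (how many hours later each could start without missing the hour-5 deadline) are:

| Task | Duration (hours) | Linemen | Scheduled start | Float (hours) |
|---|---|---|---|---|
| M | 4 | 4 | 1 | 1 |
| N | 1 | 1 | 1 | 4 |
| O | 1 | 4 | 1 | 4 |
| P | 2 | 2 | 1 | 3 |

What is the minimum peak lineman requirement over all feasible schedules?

6

Early-start (M@1, N@1, O@1, P@1) gives peak 11: h1:11  h2:6  h3:4  h4:4  h5:0.
Shift O→5, P→2.
Schedule M@1, N@1, O@5, P@2: h1:5  h2:6  h3:6  h4:4  h5:4 — peak 6.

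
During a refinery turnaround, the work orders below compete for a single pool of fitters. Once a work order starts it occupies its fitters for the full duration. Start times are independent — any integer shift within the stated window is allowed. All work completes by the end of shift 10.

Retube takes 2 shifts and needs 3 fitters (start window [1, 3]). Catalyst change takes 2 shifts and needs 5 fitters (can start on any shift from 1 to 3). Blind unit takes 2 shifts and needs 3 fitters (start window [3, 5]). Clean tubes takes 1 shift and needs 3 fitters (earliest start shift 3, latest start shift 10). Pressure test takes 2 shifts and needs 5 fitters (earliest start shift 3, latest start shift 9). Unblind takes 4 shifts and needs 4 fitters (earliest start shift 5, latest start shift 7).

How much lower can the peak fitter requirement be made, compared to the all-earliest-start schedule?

4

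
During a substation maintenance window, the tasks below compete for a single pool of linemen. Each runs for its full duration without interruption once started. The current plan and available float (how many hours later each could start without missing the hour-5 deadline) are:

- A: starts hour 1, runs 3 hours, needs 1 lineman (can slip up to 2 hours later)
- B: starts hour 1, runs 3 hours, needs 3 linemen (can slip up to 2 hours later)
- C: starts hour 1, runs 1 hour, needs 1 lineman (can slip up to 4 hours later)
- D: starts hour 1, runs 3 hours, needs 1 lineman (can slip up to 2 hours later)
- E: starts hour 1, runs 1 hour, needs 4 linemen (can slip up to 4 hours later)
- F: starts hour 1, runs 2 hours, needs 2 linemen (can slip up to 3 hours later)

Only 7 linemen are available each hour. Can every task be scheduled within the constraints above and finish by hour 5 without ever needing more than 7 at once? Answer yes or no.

Schedule A@1, B@1, C@1, D@1, E@4, F@4: h1:6  h2:5  h3:5  h4:6  h5:2 — peak 6 ≤ 7.

yes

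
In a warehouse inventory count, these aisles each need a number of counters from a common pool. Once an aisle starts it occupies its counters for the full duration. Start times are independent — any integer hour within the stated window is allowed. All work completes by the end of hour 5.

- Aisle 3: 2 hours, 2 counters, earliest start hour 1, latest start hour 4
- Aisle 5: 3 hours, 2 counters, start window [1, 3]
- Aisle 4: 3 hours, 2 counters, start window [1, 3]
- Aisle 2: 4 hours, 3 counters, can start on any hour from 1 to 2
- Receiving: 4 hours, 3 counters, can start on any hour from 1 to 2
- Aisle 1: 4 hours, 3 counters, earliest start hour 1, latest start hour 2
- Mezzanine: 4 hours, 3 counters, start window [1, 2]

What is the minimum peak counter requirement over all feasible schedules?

Early-start (Aisle 3@1, Aisle 5@1, Aisle 4@1, Aisle 2@1, Receiving@1, Aisle 1@1, Mezzanine@1) gives peak 18: h1:18  h2:18  h3:16  h4:12  h5:0.
Shift Aisle 4→3.
Schedule Aisle 3@1, Aisle 5@1, Aisle 4@3, Aisle 2@1, Receiving@1, Aisle 1@1, Mezzanine@1: h1:16  h2:16  h3:16  h4:14  h5:2 — peak 16.

16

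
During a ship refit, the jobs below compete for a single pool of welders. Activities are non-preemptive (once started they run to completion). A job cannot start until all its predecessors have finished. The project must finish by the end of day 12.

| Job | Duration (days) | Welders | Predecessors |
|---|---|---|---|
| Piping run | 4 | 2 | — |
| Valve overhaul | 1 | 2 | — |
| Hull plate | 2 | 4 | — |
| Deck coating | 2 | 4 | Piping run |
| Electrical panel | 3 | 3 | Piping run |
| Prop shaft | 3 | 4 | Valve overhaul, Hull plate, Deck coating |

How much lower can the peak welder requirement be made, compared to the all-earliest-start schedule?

2

Early-start peak: d1:8  d2:6  d3:2  d4:2  d5:7  d6:7  d7:7  d8:4  d9:4  d10:0  d11:0  d12:0 ⇒ 8.
Leveled (Piping run@1, Valve overhaul@1, Hull plate@2, Deck coating@5, Electrical panel@7, Prop shaft@10): d1:4  d2:6  d3:6  d4:2  d5:4  d6:4  d7:3  d8:3  d9:3  d10:4  d11:4  d12:4 ⇒ 6.
Reduction 8 − 6 = 2.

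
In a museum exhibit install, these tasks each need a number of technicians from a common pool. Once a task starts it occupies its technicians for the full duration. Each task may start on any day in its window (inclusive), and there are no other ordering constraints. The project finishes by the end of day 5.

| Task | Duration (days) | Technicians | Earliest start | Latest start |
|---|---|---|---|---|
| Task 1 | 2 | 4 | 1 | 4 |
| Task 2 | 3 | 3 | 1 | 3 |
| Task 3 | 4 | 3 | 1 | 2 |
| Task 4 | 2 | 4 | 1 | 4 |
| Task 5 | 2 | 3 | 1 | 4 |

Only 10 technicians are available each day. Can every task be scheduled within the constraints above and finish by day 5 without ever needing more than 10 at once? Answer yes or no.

Schedule Task 1@1, Task 2@1, Task 3@1, Task 4@3, Task 5@4: d1:10  d2:10  d3:10  d4:10  d5:3 — peak 10 ≤ 10.

yes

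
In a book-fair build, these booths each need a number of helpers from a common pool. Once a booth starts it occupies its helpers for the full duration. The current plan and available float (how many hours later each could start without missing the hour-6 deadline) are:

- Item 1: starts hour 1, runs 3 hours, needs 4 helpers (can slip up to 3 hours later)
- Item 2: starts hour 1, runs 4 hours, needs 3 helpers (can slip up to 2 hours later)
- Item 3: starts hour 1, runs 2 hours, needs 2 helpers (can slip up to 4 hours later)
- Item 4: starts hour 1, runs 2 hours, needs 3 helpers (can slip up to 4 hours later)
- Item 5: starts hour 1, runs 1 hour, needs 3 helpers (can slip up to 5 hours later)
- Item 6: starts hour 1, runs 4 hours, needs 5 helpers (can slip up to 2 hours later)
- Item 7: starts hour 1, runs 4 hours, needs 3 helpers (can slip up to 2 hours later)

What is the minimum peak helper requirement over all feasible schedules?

Early-start (Item 1@1, Item 2@1, Item 3@1, Item 4@1, Item 5@1, Item 6@1, Item 7@1) gives peak 23: h1:23  h2:20  h3:15  h4:11  h5:0  h6:0.
Shift Item 6→3, Item 7→2.
Schedule Item 1@1, Item 2@1, Item 3@1, Item 4@1, Item 5@1, Item 6@3, Item 7@2: h1:15  h2:15  h3:15  h4:11  h5:8  h6:5 — peak 15.

15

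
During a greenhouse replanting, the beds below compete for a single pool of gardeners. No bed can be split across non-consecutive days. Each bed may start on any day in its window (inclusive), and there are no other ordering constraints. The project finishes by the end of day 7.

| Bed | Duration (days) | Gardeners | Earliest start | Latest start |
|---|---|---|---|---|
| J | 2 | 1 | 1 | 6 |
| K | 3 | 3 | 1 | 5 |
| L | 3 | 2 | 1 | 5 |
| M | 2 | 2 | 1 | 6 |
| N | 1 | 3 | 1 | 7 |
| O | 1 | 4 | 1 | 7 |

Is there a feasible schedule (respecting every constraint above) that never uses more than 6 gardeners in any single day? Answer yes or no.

Schedule J@1, K@1, L@3, M@4, N@6, O@7: d1:4  d2:4  d3:5  d4:4  d5:4  d6:3  d7:4 — peak 5 ≤ 6.

yes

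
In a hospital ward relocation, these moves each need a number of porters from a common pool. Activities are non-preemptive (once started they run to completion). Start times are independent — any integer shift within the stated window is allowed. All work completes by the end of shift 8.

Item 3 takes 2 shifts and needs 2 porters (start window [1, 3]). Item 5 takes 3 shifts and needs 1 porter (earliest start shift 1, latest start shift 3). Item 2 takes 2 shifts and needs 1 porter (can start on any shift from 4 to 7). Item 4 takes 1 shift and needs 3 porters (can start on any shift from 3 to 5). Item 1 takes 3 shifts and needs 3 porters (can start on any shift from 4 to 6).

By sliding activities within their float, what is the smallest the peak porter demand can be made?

4

Schedule Item 3@1, Item 5@1, Item 2@4, Item 4@3, Item 1@4: s1:3  s2:3  s3:4  s4:4  s5:4  s6:3  s7:0  s8:0 — peak 4.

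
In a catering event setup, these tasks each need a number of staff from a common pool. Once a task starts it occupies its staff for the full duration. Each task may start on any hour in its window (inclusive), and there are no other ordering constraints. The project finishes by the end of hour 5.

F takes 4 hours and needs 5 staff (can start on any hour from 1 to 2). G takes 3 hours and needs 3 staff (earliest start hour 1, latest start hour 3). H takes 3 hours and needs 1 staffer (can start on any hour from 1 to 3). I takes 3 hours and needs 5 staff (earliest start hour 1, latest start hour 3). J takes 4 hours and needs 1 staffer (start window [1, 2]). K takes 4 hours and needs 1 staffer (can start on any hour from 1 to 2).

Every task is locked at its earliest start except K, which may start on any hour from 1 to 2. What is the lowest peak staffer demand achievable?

16

K@1: h1:16  h2:16  h3:16  h4:7  h5:0 → peak 16
K@2: h1:15  h2:16  h3:16  h4:7  h5:1 → peak 16
Best is K@1, peak 16.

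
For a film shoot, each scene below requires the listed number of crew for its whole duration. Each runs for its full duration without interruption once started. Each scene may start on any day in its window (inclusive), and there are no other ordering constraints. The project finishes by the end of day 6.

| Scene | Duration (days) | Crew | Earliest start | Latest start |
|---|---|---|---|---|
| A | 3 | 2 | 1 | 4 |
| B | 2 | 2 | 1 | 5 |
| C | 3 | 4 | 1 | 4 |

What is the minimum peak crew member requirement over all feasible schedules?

Early-start (A@1, B@1, C@1) gives peak 8: d1:8  d2:8  d3:6  d4:0  d5:0  d6:0.
Shift C→4.
Schedule A@1, B@1, C@4: d1:4  d2:4  d3:2  d4:4  d5:4  d6:4 — peak 4.
Total crew member-days = 22 over 6 days ⇒ peak ≥ ⌈22/6⌉ = 4, so 4 is optimal.

4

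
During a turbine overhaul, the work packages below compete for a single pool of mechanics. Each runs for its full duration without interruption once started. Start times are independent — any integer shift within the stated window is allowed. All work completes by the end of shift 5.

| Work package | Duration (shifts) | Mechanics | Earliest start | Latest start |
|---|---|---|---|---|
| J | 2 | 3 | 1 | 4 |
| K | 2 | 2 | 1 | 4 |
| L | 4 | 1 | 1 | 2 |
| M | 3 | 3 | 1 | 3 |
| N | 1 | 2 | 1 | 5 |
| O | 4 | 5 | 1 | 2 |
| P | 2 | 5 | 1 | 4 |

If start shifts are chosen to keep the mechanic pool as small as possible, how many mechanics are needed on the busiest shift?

13

Early-start (J@1, K@1, L@1, M@1, N@1, O@1, P@1) gives peak 21: s1:21  s2:19  s3:9  s4:6  s5:0.
Shift K→3, O→2, P→4.
Schedule J@1, K@3, L@1, M@1, N@1, O@2, P@4: s1:9  s2:12  s3:11  s4:13  s5:10 — peak 13.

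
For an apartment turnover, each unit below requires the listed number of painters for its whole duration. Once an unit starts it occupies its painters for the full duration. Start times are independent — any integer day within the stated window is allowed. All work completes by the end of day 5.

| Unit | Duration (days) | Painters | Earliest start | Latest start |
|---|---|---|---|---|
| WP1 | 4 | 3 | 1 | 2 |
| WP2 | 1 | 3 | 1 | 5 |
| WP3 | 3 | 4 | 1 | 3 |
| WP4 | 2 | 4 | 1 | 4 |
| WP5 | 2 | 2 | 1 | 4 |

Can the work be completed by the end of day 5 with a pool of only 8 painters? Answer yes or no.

no

The minimum achievable peak is 9; 8 < 9, so no feasible schedule stays within the cap.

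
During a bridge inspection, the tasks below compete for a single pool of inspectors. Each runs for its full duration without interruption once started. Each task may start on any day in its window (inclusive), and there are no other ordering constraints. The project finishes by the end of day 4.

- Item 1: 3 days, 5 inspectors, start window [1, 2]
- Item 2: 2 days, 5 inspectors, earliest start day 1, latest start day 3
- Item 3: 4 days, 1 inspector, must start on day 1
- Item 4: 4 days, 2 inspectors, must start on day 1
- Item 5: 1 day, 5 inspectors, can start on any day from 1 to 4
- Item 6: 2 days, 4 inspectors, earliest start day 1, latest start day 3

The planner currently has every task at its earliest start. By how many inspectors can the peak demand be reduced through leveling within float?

Early-start peak: d1:22  d2:17  d3:8  d4:3 ⇒ 22.
Leveled (Item 1@1, Item 2@1, Item 3@1, Item 4@1, Item 5@4, Item 6@3): d1:13  d2:13  d3:12  d4:12 ⇒ 13.
Reduction 22 − 13 = 9.

9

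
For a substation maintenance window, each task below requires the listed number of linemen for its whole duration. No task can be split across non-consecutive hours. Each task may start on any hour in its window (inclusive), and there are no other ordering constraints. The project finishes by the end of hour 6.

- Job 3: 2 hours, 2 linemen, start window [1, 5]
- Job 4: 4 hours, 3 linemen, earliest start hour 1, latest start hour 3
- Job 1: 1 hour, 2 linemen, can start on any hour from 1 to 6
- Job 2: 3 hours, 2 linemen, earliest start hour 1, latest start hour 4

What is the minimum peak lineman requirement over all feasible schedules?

5

Early-start (Job 3@1, Job 4@1, Job 1@1, Job 2@1) gives peak 9: h1:9  h2:7  h3:5  h4:3  h5:0  h6:0.
Shift Job 1→3, Job 2→4.
Schedule Job 3@1, Job 4@1, Job 1@3, Job 2@4: h1:5  h2:5  h3:5  h4:5  h5:2  h6:2 — peak 5.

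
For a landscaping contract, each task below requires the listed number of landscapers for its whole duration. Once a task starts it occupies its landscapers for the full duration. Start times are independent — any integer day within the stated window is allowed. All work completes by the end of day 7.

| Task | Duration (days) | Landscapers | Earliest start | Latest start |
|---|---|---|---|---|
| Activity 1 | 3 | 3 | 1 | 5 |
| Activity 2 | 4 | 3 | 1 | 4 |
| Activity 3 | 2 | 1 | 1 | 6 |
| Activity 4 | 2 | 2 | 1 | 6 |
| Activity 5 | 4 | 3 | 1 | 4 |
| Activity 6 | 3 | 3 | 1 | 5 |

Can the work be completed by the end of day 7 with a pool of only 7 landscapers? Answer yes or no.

The minimum achievable peak is 8; 7 < 8, so no feasible schedule stays within the cap.

no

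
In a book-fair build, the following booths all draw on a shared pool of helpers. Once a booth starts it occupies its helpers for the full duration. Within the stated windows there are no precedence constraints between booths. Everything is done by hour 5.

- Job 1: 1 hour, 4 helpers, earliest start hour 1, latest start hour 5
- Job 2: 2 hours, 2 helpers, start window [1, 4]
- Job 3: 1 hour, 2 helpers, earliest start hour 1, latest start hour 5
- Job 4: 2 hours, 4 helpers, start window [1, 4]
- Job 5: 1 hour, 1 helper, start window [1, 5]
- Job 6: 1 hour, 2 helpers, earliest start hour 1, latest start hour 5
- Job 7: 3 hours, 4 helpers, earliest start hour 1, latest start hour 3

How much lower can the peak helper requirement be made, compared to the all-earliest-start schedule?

11

Early-start peak: h1:19  h2:10  h3:4  h4:0  h5:0 ⇒ 19.
Leveled (Job 1@1, Job 2@1, Job 3@1, Job 4@2, Job 5@2, Job 6@4, Job 7@3): h1:8  h2:7  h3:8  h4:6  h5:4 ⇒ 8.
Reduction 19 − 8 = 11.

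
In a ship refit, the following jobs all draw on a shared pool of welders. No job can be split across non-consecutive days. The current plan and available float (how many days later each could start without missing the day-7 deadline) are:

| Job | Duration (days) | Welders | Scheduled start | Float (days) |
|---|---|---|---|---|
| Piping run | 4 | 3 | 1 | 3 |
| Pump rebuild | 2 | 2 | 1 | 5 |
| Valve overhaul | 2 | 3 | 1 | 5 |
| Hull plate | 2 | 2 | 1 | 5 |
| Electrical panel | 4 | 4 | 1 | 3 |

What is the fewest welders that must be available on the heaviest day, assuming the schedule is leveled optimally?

7

Early-start (Piping run@1, Pump rebuild@1, Valve overhaul@1, Hull plate@1, Electrical panel@1) gives peak 14: d1:14  d2:14  d3:7  d4:7  d5:0  d6:0  d7:0.
Shift Valve overhaul→5, Electrical panel→3.
Schedule Piping run@1, Pump rebuild@1, Valve overhaul@5, Hull plate@1, Electrical panel@3: d1:7  d2:7  d3:7  d4:7  d5:7  d6:7  d7:0 — peak 7.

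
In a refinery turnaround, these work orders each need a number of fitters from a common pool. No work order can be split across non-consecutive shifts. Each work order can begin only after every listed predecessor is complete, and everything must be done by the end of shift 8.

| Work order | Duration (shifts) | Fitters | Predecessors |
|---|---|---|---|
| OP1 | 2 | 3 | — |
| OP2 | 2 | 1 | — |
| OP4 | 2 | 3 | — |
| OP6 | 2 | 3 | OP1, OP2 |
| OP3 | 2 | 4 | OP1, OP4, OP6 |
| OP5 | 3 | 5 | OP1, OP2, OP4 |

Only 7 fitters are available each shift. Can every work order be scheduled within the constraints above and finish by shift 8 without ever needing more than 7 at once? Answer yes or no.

no

The minimum achievable peak is 8; 7 < 8, so no feasible schedule stays within the cap.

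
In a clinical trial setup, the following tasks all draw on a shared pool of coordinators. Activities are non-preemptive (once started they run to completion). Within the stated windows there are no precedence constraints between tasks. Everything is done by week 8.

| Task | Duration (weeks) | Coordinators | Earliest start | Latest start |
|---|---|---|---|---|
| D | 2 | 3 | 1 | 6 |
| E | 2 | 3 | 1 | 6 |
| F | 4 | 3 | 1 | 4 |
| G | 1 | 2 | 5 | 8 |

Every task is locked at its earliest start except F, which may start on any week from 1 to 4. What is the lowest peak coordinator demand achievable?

F@1: w1:9  w2:9  w3:3  w4:3  w5:2  w6:0  w7:0  w8:0 → peak 9
F@2: w1:6  w2:9  w3:3  w4:3  w5:5  w6:0  w7:0  w8:0 → peak 9
F@3: w1:6  w2:6  w3:3  w4:3  w5:5  w6:3  w7:0  w8:0 → peak 6
F@4: w1:6  w2:6  w3:0  w4:3  w5:5  w6:3  w7:3  w8:0 → peak 6
Best is F@3, peak 6.

6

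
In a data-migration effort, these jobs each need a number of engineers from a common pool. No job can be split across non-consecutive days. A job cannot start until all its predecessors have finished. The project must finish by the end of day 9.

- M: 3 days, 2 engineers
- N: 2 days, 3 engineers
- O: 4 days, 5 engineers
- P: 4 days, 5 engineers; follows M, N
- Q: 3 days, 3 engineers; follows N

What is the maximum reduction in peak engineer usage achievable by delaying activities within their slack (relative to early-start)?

5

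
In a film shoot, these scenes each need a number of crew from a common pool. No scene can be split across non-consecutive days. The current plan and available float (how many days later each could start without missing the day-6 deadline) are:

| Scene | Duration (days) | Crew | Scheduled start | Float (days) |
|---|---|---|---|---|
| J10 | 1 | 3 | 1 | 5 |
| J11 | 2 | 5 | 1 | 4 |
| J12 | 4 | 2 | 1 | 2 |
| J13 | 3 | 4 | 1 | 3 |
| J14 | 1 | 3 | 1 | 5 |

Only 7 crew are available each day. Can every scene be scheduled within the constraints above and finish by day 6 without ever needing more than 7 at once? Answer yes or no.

yes

Schedule J10@1, J11@2, J12@1, J13@4, J14@5: d1:5  d2:7  d3:7  d4:6  d5:7  d6:4 — peak 7 ≤ 7.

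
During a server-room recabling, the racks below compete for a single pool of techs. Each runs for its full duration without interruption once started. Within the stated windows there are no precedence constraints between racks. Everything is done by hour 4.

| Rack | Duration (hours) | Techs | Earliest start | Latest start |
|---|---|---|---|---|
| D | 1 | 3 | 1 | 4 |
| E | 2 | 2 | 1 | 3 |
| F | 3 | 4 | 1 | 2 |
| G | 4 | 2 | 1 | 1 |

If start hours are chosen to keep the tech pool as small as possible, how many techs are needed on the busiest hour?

8

Early-start (D@1, E@1, F@1, G@1) gives peak 11: h1:11  h2:8  h3:6  h4:2.
Shift F→2.
Schedule D@1, E@1, F@2, G@1: h1:7  h2:8  h3:6  h4:6 — peak 8.
No arrangement of the 24 feasible schedules does better.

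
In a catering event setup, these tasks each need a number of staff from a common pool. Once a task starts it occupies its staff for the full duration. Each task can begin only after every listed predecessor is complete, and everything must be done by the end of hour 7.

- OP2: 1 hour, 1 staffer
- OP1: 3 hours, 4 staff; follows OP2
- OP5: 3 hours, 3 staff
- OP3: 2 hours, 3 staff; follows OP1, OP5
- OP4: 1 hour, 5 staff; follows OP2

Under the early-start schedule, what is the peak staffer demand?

12

Early-start schedule: OP2@1, OP1@2, OP5@1, OP3@5, OP4@2.
Load per hour: hour 1: 4, hour 2: 12, hour 3: 7, hour 4: 4, hour 5: 3, hour 6: 3, hour 7: 0.
Peak is 12.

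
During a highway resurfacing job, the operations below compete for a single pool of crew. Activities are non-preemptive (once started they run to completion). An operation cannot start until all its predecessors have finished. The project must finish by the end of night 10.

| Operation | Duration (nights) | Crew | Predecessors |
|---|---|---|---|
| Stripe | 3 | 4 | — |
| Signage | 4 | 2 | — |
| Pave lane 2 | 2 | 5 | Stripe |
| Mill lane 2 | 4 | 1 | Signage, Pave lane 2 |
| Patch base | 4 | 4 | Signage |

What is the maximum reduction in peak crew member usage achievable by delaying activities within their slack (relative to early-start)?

3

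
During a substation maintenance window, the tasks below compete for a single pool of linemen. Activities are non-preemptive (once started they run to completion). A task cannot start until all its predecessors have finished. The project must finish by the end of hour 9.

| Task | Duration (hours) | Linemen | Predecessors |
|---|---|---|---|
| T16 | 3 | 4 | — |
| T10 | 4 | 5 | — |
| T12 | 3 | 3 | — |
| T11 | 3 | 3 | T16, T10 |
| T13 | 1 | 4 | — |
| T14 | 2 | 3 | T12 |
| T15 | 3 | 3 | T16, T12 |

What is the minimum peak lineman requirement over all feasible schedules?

9

Early-start (T16@1, T10@1, T12@1, T11@5, T13@1, T14@4, T15@4) gives peak 16: h1:16  h2:12  h3:12  h4:11  h5:9  h6:6  h7:3  h8:0  h9:0.
Shift T12→4, T13→9, T14→7, T15→7.
Schedule T16@1, T10@1, T12@4, T11@5, T13@9, T14@7, T15@7: h1:9  h2:9  h3:9  h4:8  h5:6  h6:6  h7:9  h8:6  h9:7 — peak 9.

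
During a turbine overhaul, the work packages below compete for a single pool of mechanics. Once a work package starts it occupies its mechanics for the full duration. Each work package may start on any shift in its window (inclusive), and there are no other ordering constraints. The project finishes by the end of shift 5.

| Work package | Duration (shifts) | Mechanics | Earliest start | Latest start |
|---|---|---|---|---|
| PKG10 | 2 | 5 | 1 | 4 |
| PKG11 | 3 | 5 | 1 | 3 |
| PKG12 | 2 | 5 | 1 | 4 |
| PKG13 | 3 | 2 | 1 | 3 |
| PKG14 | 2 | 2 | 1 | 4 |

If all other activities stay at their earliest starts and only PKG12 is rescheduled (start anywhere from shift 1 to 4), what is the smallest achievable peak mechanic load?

PKG12@1: s1:19  s2:19  s3:7  s4:0  s5:0 → peak 19
PKG12@2: s1:14  s2:19  s3:12  s4:0  s5:0 → peak 19
PKG12@3: s1:14  s2:14  s3:12  s4:5  s5:0 → peak 14
PKG12@4: s1:14  s2:14  s3:7  s4:5  s5:5 → peak 14
Best is PKG12@3, peak 14.

14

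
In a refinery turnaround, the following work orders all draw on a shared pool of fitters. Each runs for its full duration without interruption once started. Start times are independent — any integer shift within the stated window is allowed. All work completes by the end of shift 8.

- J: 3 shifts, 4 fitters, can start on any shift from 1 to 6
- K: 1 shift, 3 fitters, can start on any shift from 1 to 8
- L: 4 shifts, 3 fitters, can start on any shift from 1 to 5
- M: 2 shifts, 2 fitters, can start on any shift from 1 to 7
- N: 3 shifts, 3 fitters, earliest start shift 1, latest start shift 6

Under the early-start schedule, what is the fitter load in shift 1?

15

At early start, shift 1 has: J, K, L, M, N.
Demand: 4 + 3 + 3 + 2 + 3 = 15.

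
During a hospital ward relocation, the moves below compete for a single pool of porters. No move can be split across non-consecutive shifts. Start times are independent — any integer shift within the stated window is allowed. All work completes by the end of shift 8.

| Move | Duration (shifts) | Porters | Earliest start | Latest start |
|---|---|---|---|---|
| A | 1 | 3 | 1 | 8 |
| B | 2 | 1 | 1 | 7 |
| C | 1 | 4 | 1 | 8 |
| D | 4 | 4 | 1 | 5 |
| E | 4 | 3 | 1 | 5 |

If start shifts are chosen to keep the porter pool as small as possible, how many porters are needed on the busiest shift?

7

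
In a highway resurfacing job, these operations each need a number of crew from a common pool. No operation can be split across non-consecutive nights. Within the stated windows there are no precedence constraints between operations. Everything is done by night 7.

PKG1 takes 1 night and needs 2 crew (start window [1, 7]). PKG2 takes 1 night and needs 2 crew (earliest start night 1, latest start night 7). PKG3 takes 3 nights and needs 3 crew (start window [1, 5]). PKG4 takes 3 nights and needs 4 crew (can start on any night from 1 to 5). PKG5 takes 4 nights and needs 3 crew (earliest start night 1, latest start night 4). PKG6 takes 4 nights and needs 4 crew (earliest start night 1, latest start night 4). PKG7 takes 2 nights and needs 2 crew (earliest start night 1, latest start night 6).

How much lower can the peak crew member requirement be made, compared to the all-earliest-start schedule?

Early-start peak: n1:20  n2:16  n3:14  n4:7  n5:0  n6:0  n7:0 ⇒ 20.
Leveled (PKG1@1, PKG2@2, PKG3@1, PKG4@1, PKG5@4, PKG6@4, PKG7@3): n1:9  n2:9  n3:9  n4:9  n5:7  n6:7  n7:7 ⇒ 9.
Reduction 20 − 9 = 11.

11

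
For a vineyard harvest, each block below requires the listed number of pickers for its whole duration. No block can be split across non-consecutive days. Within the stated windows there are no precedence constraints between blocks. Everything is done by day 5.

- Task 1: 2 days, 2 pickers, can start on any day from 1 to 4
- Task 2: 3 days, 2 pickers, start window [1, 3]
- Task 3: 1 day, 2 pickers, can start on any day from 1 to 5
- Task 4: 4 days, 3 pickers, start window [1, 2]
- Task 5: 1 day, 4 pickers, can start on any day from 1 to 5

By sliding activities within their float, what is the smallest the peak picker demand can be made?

7

Early-start (Task 1@1, Task 2@1, Task 3@1, Task 4@1, Task 5@1) gives peak 13: d1:13  d2:7  d3:5  d4:3  d5:0.
Shift Task 4→2, Task 5→4.
Schedule Task 1@1, Task 2@1, Task 3@1, Task 4@2, Task 5@4: d1:6  d2:7  d3:5  d4:7  d5:3 — peak 7.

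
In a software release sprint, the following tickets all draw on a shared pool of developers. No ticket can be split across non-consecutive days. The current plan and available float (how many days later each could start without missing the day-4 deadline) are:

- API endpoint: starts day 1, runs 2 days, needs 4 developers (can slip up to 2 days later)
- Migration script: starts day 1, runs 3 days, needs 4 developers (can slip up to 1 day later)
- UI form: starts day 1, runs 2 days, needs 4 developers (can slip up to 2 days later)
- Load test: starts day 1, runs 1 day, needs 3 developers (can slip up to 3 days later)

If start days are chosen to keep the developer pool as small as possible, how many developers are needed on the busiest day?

Early-start (API endpoint@1, Migration script@1, UI form@1, Load test@1) gives peak 15: d1:15  d2:12  d3:4  d4:0.
Shift UI form→3, Load test→4.
Schedule API endpoint@1, Migration script@1, UI form@3, Load test@4: d1:8  d2:8  d3:8  d4:7 — peak 8.
Total developer-days = 31 over 4 days ⇒ peak ≥ ⌈31/4⌉ = 8, so 8 is optimal.

8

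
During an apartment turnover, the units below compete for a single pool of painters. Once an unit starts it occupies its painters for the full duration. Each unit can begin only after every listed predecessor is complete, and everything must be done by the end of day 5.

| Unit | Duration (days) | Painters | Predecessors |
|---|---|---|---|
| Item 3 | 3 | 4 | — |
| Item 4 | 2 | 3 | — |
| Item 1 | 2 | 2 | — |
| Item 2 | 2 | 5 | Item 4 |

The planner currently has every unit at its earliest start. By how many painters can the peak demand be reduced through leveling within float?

2

Early-start peak: d1:9  d2:9  d3:9  d4:5  d5:0 ⇒ 9.
Leveled (Item 3@1, Item 4@1, Item 1@3, Item 2@4): d1:7  d2:7  d3:6  d4:7  d5:5 ⇒ 7.
Reduction 9 − 7 = 2.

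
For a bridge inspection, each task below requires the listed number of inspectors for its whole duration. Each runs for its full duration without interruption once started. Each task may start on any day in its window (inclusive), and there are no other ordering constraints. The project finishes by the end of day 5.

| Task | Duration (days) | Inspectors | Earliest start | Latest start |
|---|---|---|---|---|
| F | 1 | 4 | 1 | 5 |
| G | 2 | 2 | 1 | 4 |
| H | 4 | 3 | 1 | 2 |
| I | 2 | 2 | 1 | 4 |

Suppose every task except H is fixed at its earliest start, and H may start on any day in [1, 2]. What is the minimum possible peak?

8

H@1: d1:11  d2:7  d3:3  d4:3  d5:0 → peak 11
H@2: d1:8  d2:7  d3:3  d4:3  d5:3 → peak 8
Best is H@2, peak 8.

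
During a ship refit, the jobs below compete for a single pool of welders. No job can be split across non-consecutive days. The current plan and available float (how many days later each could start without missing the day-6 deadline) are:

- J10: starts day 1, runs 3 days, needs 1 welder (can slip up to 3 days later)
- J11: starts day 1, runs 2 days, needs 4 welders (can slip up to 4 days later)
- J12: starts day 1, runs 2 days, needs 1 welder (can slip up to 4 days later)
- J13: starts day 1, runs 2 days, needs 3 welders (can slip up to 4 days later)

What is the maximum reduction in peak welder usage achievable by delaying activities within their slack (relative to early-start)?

Early-start peak: d1:9  d2:9  d3:1  d4:0  d5:0  d6:0 ⇒ 9.
Leveled (J10@1, J11@5, J12@1, J13@3): d1:2  d2:2  d3:4  d4:3  d5:4  d6:4 ⇒ 4.
Reduction 9 − 4 = 5.

5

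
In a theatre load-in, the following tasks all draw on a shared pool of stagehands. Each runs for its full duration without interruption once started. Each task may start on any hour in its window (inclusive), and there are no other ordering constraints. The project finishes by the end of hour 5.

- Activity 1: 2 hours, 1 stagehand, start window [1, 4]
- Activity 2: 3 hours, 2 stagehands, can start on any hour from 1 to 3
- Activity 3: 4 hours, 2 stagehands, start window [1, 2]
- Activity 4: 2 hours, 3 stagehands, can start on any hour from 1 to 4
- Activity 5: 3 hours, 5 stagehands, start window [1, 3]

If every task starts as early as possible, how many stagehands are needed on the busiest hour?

13

Early-start schedule: Activity 1@1, Activity 2@1, Activity 3@1, Activity 4@1, Activity 5@1.
Load per hour: hour 1: 13, hour 2: 13, hour 3: 9, hour 4: 2, hour 5: 0.
Peak is 13.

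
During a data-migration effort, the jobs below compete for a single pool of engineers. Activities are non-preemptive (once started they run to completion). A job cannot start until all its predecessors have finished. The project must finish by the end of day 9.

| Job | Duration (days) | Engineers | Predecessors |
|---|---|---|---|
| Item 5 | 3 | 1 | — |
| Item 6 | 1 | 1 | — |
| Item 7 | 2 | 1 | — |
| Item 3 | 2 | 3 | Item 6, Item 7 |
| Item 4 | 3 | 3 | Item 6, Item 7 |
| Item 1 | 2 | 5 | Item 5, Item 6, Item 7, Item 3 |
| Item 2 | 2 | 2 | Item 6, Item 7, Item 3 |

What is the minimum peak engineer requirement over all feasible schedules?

Early-start (Item 5@1, Item 6@1, Item 7@1, Item 3@3, Item 4@3, Item 1@5, Item 2@5) gives peak 10: d1:3  d2:2  d3:7  d4:6  d5:10  d6:7  d7:0  d8:0  d9:0.
Shift Item 4→5, Item 1→8.
Schedule Item 5@1, Item 6@1, Item 7@1, Item 3@3, Item 4@5, Item 1@8, Item 2@5: d1:3  d2:2  d3:4  d4:3  d5:5  d6:5  d7:3  d8:5  d9:5 — peak 5.

5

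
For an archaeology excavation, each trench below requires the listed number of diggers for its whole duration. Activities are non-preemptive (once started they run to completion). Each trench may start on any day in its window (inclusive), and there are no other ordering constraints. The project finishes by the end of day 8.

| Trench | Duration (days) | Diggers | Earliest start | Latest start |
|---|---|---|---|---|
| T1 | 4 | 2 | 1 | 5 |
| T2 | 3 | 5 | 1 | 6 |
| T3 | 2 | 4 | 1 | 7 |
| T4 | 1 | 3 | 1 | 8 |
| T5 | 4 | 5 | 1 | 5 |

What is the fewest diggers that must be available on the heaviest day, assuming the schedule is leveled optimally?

9

Early-start (T1@1, T2@1, T3@1, T4@1, T5@1) gives peak 19: d1:19  d2:16  d3:12  d4:7  d5:0  d6:0  d7:0  d8:0.
Shift T3→4, T4→4, T5→5.
Schedule T1@1, T2@1, T3@4, T4@4, T5@5: d1:7  d2:7  d3:7  d4:9  d5:9  d6:5  d7:5  d8:5 — peak 9.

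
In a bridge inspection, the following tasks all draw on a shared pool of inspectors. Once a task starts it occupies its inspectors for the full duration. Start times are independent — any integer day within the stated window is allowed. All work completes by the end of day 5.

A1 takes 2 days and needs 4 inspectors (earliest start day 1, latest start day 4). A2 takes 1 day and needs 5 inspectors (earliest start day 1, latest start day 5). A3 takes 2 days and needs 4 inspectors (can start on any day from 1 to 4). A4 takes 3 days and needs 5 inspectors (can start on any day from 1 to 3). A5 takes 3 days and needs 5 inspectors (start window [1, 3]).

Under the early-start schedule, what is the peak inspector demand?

23

Early-start schedule: A1@1, A2@1, A3@1, A4@1, A5@1.
Load per day: day 1: 23, day 2: 18, day 3: 10, day 4: 0, day 5: 0.
Peak is 23.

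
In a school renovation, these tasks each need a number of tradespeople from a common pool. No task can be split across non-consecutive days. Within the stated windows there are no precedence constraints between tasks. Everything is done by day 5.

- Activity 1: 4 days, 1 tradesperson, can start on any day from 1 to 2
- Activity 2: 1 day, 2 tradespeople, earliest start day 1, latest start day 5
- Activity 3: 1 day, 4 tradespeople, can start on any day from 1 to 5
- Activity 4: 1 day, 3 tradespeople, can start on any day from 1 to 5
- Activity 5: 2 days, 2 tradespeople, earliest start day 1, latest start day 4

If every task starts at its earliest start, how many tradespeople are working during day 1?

At early start, day 1 has: Activity 1, Activity 2, Activity 3, Activity 4, Activity 5.
Demand: 1 + 2 + 4 + 3 + 2 = 12.

12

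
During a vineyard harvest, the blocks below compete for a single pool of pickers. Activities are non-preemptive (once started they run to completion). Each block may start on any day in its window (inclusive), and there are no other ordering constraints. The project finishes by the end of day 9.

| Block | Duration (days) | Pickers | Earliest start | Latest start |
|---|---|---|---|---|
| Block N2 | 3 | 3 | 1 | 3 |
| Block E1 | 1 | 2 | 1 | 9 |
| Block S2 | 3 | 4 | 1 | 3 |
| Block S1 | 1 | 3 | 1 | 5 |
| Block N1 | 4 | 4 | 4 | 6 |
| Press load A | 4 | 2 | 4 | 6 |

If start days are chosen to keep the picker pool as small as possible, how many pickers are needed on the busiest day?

7

Early-start (Block N2@1, Block E1@1, Block S2@1, Block S1@1, Block N1@4, Press load A@4) gives peak 12: d1:12  d2:7  d3:7  d4:6  d5:6  d6:6  d7:6  d8:0  d9:0.
Shift Block S2→2, Block S1→4, Block N1→5, Press load A→5.
Schedule Block N2@1, Block E1@1, Block S2@2, Block S1@4, Block N1@5, Press load A@5: d1:5  d2:7  d3:7  d4:7  d5:6  d6:6  d7:6  d8:6  d9:0 — peak 7.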